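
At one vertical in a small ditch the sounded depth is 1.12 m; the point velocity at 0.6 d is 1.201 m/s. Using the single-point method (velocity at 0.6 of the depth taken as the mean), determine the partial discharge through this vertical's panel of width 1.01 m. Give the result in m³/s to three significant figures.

v̄ = v₀.₆ = 1.201 m/s
q = v̄ × d × w = 1.201 × 1.12 × 1.01 = 1.359 m³/s

1.36 m³/s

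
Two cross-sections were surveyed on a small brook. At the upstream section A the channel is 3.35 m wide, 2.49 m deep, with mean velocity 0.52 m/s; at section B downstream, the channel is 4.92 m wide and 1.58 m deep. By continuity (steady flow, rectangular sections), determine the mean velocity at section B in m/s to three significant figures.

0.558 m/s

Q = A₁V₁ = (3.35×2.49) × 0.52 = 4.338 m³/s
A₂ = 4.92 × 1.58 = 7.774 m²
V₂ = Q/A₂ = 4.338/7.774 = 0.5580 m/s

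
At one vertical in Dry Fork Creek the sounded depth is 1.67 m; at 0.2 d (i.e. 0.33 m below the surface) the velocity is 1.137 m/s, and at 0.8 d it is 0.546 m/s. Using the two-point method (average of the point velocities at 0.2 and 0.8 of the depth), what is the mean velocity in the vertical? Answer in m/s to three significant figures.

v̄ = (1.137 + 0.546) / 2 = 0.8415 m/s

0.842 m/s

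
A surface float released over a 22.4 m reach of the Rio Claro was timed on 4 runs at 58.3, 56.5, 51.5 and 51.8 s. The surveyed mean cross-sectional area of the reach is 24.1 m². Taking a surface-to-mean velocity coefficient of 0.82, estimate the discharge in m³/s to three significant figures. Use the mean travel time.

8.12 m³/s

t̄ = (58.3 + 56.5 + 51.5 + 51.8) / 4 = 54.525 s
v_surface = L / t̄ = 22.4 / 54.525 = 0.4108 m/s
v_mean = 0.82 × 0.4108 = 0.3369 m/s
Q = A × v_mean = 24.1 × 0.3369 = 8.119 m³/s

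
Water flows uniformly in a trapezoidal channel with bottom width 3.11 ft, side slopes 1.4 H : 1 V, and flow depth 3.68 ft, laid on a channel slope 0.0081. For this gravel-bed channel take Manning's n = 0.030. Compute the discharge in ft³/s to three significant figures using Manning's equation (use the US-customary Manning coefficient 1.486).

A = (b + z·y)·y = (3.11 + 1.4×3.68)×3.68 = 30.40 ft²
P = b + 2y√(1+z²) = 3.11 + 2×3.68×√(1+1.4²) = 15.77 ft
R = A/P = 30.40/15.77 = 1.928 ft
Q = (1.486/n)·A·R^(2/3)·S^(1/2) = (1.486/0.030) × 30.40 × 1.928^(2/3) × 0.0081^(1/2) = 209.9 ft³/s

210 ft³/s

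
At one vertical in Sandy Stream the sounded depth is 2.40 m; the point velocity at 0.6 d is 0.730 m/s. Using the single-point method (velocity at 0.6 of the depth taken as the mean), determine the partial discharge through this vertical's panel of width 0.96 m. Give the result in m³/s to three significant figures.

v̄ = v₀.₆ = 0.730 m/s
q = v̄ × d × w = 0.7300 × 2.40 × 0.96 = 1.682 m³/s

1.68 m³/s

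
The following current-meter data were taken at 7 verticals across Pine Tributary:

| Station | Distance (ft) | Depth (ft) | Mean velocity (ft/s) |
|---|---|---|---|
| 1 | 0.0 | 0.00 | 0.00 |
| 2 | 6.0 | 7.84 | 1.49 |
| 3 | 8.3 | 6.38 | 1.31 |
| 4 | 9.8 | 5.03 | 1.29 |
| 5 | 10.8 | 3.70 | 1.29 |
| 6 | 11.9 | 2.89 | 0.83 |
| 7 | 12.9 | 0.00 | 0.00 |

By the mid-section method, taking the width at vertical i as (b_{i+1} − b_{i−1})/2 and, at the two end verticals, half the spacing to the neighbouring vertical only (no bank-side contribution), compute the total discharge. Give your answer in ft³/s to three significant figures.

80.0 ft³/s

w_2 = (8.3 − 0.0)/2 = 4.15 ft; q_2 = 1.49 × 7.84 × 4.15 = 48.48 ft³/s
w_3 = (9.8 − 6.0)/2 = 1.9 ft; q_3 = 1.31 × 6.38 × 1.9 = 15.88 ft³/s
w_4 = (10.8 − 8.3)/2 = 1.25 ft; q_4 = 1.29 × 5.03 × 1.25 = 8.111 ft³/s
w_5 = (11.9 − 9.8)/2 = 1.05 ft; q_5 = 1.29 × 3.70 × 1.05 = 5.012 ft³/s
w_6 = (12.9 − 10.8)/2 = 1.05 ft; q_6 = 0.83 × 2.89 × 1.05 = 2.519 ft³/s
Stations 1, 7 contribute zero (depth or velocity is 0).
Q = Σ qᵢ = 80.00 ft³/s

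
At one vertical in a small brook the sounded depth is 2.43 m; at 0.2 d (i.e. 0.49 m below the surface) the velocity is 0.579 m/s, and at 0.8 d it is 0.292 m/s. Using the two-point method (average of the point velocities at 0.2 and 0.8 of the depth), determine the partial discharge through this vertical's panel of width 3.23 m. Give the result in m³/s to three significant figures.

v̄ = (0.579 + 0.292) / 2 = 0.4355 m/s
q = v̄ × d × w = 0.4355 × 2.43 × 3.23 = 3.418 m³/s

3.42 m³/s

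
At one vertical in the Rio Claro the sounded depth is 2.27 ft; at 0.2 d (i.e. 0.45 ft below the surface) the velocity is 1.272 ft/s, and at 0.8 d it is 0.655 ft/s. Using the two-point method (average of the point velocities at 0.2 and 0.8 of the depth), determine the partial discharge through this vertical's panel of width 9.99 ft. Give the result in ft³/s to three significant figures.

v̄ = (1.272 + 0.655) / 2 = 0.9635 ft/s
q = v̄ × d × w = 0.9635 × 2.27 × 9.99 = 21.85 ft³/s

21.8 ft³/s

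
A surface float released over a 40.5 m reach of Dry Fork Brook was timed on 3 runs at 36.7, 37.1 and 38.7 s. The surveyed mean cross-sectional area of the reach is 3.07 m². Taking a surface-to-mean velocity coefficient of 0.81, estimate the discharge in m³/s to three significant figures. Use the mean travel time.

t̄ = (36.7 + 37.1 + 38.7) / 3 = 37.5 s
v_surface = L / t̄ = 40.5 / 37.5 = 1.080 m/s
v_mean = 0.81 × 1.080 = 0.8748 m/s
Q = A × v_mean = 3.07 × 0.8748 = 2.686 m³/s

2.69 m³/s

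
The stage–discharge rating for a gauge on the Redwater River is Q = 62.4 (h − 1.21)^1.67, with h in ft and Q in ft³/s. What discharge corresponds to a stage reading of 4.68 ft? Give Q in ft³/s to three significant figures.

Q = 62.4 × (4.68 − 1.21)^1.67 = 62.4 × 3.47^1.67 = 498.4 ft³/s

498 ft³/s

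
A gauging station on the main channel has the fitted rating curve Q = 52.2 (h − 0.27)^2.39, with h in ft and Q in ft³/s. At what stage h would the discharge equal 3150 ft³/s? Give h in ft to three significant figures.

5.83 ft

h − h₀ = (Q/C)^(1/b) = (3150/52.2)^(1/2.39) = 5.560 ft
h = 0.27 + 5.560 = 5.830 ft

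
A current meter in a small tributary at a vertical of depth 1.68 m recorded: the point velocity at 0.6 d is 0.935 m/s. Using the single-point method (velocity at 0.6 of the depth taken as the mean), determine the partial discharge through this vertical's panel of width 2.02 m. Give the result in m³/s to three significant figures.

3.17 m³/s

v̄ = v₀.₆ = 0.935 m/s
q = v̄ × d × w = 0.9350 × 1.68 × 2.02 = 3.173 m³/s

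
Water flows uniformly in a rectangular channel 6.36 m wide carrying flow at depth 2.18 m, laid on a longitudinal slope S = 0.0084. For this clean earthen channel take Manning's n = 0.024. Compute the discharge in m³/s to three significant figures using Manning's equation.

62.9 m³/s

A = b·y = 6.36 × 2.18 = 13.86 m²
P = b + 2y = 6.36 + 2×2.18 = 10.72 m
R = A/P = 13.86/10.72 = 1.293 m
Q = (1/n)·A·R^(2/3)·S^(1/2) = (1/0.024) × 13.86 × 1.293^(2/3) × 0.0084^(1/2) = 62.85 m³/s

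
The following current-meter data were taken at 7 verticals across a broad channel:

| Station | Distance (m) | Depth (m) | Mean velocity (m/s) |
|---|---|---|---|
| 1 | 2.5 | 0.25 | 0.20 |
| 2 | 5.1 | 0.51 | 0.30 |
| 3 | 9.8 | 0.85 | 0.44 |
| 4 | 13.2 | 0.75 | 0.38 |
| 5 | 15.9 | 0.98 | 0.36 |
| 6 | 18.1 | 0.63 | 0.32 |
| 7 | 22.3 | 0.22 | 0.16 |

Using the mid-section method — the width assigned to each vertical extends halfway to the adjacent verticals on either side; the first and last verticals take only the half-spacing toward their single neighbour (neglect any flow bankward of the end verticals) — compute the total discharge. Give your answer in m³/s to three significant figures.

4.59 m³/s

w_1 = (5.1 − 2.5)/2 = 1.3 m; q_1 = 0.20 × 0.25 × 1.3 = 0.06500 m³/s
w_2 = (9.8 − 2.5)/2 = 3.65 m; q_2 = 0.30 × 0.51 × 3.65 = 0.5585 m³/s
w_3 = (13.2 − 5.1)/2 = 4.05 m; q_3 = 0.44 × 0.85 × 4.05 = 1.515 m³/s
w_4 = (15.9 − 9.8)/2 = 3.05 m; q_4 = 0.38 × 0.75 × 3.05 = 0.8693 m³/s
w_5 = (18.1 − 13.2)/2 = 2.45 m; q_5 = 0.36 × 0.98 × 2.45 = 0.8644 m³/s
w_6 = (22.3 − 15.9)/2 = 3.2 m; q_6 = 0.32 × 0.63 × 3.2 = 0.6451 m³/s
w_7 = (22.3 − 18.1)/2 = 2.1 m; q_7 = 0.16 × 0.22 × 2.1 = 0.07392 m³/s
Q = Σ qᵢ = 4.591 m³/s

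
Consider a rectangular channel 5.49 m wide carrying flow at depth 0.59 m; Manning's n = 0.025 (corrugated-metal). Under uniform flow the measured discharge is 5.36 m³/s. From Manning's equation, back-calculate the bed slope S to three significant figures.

A = b·y = 5.49 × 0.59 = 3.239 m²
P = b + 2y = 5.49 + 2×0.59 = 6.670 m
R = A/P = 3.239/6.670 = 0.4856 m
S = (Q·n / (1·A·R^(2/3)))² = (5.36×0.025 / (1×3.239×0.6178))² = 0.004484

0.00448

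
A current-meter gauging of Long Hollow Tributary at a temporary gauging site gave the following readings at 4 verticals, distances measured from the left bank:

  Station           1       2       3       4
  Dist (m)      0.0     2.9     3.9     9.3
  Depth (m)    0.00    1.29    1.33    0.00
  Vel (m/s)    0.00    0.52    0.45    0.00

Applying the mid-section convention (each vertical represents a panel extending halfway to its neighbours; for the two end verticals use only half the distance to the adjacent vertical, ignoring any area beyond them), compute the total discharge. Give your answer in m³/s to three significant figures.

3.22 m³/s

w_2 = (3.9 − 0.0)/2 = 1.95 m; q_2 = 0.52 × 1.29 × 1.95 = 1.308 m³/s
w_3 = (9.3 − 2.9)/2 = 3.2 m; q_3 = 0.45 × 1.33 × 3.2 = 1.915 m³/s
Stations 1, 4 contribute zero (depth or velocity is 0).
Q = Σ qᵢ = 3.223 m³/s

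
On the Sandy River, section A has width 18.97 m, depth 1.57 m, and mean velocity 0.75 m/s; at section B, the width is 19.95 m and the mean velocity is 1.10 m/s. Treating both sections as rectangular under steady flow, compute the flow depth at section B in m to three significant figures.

Q = A₁V₁ = (18.97×1.57) × 0.75 = 22.34 m³/s
d₂ = Q/(b₂ V₂) = 22.34/(19.95×1.10) = 1.018 m

1.02 m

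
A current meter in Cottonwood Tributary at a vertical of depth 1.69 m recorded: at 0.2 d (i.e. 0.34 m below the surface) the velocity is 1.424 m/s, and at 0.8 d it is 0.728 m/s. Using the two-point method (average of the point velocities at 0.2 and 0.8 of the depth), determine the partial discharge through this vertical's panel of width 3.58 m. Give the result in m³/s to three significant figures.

6.51 m³/s

v̄ = (1.424 + 0.728) / 2 = 1.076 m/s
q = v̄ × d × w = 1.076 × 1.69 × 3.58 = 6.510 m³/s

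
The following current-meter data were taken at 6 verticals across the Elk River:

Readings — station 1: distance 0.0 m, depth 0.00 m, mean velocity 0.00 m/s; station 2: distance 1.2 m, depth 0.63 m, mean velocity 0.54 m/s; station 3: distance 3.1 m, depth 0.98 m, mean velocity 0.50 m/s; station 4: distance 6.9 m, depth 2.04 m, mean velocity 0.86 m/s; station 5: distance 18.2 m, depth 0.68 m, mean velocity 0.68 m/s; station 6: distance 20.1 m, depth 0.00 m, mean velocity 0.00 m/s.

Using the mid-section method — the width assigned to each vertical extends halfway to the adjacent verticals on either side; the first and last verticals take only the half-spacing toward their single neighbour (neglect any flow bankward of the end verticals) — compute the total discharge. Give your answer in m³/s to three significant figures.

w_2 = (3.1 − 0.0)/2 = 1.55 m; q_2 = 0.54 × 0.63 × 1.55 = 0.5273 m³/s
w_3 = (6.9 − 1.2)/2 = 2.85 m; q_3 = 0.50 × 0.98 × 2.85 = 1.397 m³/s
w_4 = (18.2 − 3.1)/2 = 7.55 m; q_4 = 0.86 × 2.04 × 7.55 = 13.25 m³/s
w_5 = (20.1 − 6.9)/2 = 6.6 m; q_5 = 0.68 × 0.68 × 6.6 = 3.052 m³/s
Stations 1, 6 contribute zero (depth or velocity is 0).
Q = Σ qᵢ = 18.22 m³/s

18.2 m³/s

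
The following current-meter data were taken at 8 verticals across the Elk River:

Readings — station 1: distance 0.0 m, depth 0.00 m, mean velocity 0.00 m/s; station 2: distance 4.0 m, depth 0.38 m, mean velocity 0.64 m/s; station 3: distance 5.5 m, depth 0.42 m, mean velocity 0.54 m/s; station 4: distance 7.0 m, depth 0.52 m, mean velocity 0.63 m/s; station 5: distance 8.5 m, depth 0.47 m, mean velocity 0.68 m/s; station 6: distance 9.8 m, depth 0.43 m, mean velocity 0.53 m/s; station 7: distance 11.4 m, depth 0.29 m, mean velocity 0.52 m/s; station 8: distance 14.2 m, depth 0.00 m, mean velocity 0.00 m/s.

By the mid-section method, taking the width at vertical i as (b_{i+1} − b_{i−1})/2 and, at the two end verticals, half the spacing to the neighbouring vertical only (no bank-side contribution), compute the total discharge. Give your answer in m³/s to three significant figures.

2.61 m³/s

w_2 = (5.5 − 0.0)/2 = 2.75 m; q_2 = 0.64 × 0.38 × 2.75 = 0.6688 m³/s
w_3 = (7.0 − 4.0)/2 = 1.5 m; q_3 = 0.54 × 0.42 × 1.5 = 0.3402 m³/s
w_4 = (8.5 − 5.5)/2 = 1.5 m; q_4 = 0.63 × 0.52 × 1.5 = 0.4914 m³/s
w_5 = (9.8 − 7.0)/2 = 1.4 m; q_5 = 0.68 × 0.47 × 1.4 = 0.4474 m³/s
w_6 = (11.4 − 8.5)/2 = 1.45 m; q_6 = 0.53 × 0.43 × 1.45 = 0.3305 m³/s
w_7 = (14.2 − 9.8)/2 = 2.2 m; q_7 = 0.52 × 0.29 × 2.2 = 0.3318 m³/s
Stations 1, 8 contribute zero (depth or velocity is 0).
Q = Σ qᵢ = 2.610 m³/s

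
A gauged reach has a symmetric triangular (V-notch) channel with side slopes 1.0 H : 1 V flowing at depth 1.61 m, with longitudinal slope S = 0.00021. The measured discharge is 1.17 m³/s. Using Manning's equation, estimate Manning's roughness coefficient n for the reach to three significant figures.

A = z·y² = 1.0×1.61² = 2.592 m²
P = 2y√(1+z²) = 2×1.61×√(1+1.0²) = 4.554 m
R = A/P = 2.592/4.554 = 0.5692 m
n = (1/Q)·A·R^(2/3)·S^(1/2) = (1/1.17) × 2.592 × 0.6868 × 0.01449 = 0.02205

0.0221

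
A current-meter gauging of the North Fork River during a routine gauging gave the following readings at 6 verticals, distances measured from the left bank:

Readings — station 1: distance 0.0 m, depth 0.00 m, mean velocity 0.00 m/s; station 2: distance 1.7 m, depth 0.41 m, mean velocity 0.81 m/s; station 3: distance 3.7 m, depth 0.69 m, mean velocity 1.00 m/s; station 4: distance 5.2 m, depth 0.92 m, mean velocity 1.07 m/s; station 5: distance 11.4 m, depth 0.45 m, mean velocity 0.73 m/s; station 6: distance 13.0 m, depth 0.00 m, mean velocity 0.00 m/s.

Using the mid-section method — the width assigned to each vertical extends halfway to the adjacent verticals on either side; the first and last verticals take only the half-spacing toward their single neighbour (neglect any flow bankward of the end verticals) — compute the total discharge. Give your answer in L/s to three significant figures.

w_2 = (3.7 − 0.0)/2 = 1.85 m; q_2 = 0.81 × 0.41 × 1.85 = 0.6144 m³/s
w_3 = (5.2 − 1.7)/2 = 1.75 m; q_3 = 1.00 × 0.69 × 1.75 = 1.208 m³/s
w_4 = (11.4 − 3.7)/2 = 3.85 m; q_4 = 1.07 × 0.92 × 3.85 = 3.790 m³/s
w_5 = (13.0 − 5.2)/2 = 3.9 m; q_5 = 0.73 × 0.45 × 3.9 = 1.281 m³/s
Stations 1, 6 contribute zero (depth or velocity is 0).
Q = Σ qᵢ = 6.893 m³/s
= 6.893 × 1000 = 6893 L/s

6890 L/s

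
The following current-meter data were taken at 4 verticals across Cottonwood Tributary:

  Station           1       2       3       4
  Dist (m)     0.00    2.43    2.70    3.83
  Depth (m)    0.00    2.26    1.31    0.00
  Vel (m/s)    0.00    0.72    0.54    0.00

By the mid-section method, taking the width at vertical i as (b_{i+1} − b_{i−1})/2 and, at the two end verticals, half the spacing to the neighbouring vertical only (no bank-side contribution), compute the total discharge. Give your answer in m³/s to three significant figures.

2.69 m³/s

w_2 = (2.70 − 0.00)/2 = 1.35 m; q_2 = 0.72 × 2.26 × 1.35 = 2.197 m³/s
w_3 = (3.83 − 2.43)/2 = 0.7 m; q_3 = 0.54 × 1.31 × 0.7 = 0.4952 m³/s
Stations 1, 4 contribute zero (depth or velocity is 0).
Q = Σ qᵢ = 2.692 m³/s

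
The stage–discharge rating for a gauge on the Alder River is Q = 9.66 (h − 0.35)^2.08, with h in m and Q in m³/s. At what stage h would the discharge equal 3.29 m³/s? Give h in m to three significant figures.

0.946 m

h − h₀ = (Q/C)^(1/b) = (3.29/9.66)^(1/2.08) = 0.5958 m
h = 0.35 + 0.5958 = 0.9458 m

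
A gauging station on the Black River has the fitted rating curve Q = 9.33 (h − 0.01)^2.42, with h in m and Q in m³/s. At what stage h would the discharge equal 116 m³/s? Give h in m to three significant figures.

h − h₀ = (Q/C)^(1/b) = (116/9.33)^(1/2.42) = 2.833 m
h = 0.01 + 2.833 = 2.843 m

2.84 m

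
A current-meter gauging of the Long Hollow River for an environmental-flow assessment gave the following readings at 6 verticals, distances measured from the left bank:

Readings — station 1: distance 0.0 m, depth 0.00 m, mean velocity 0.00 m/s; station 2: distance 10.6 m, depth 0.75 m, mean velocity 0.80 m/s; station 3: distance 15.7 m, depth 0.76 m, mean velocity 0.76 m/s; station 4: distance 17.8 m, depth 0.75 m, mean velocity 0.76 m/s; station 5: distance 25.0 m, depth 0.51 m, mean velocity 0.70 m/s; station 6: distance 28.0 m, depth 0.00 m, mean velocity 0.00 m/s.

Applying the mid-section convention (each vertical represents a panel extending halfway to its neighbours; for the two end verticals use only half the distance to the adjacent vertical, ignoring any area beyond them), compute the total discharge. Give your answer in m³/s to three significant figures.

w_2 = (15.7 − 0.0)/2 = 7.85 m; q_2 = 0.80 × 0.75 × 7.85 = 4.710 m³/s
w_3 = (17.8 − 10.6)/2 = 3.6 m; q_3 = 0.76 × 0.76 × 3.6 = 2.079 m³/s
w_4 = (25.0 − 15.7)/2 = 4.65 m; q_4 = 0.76 × 0.75 × 4.65 = 2.651 m³/s
w_5 = (28.0 − 17.8)/2 = 5.1 m; q_5 = 0.70 × 0.51 × 5.1 = 1.821 m³/s
Stations 1, 6 contribute zero (depth or velocity is 0).
Q = Σ qᵢ = 11.26 m³/s

11.3 m³/s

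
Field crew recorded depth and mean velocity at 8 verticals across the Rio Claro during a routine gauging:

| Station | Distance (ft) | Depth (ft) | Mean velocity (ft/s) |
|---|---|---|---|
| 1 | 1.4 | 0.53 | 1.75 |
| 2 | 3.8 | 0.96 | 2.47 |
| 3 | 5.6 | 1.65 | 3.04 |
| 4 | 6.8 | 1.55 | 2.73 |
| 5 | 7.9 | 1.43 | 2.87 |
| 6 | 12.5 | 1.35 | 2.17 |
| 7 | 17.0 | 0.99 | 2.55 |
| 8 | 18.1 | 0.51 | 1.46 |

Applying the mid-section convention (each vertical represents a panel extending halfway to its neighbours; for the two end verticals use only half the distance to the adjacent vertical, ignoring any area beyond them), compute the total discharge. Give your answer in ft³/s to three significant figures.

51.0 ft³/s

w_1 = (3.8 − 1.4)/2 = 1.2 ft; q_1 = 1.75 × 0.53 × 1.2 = 1.113 ft³/s
w_2 = (5.6 − 1.4)/2 = 2.1 ft; q_2 = 2.47 × 0.96 × 2.1 = 4.980 ft³/s
w_3 = (6.8 − 3.8)/2 = 1.5 ft; q_3 = 3.04 × 1.65 × 1.5 = 7.524 ft³/s
w_4 = (7.9 − 5.6)/2 = 1.15 ft; q_4 = 2.73 × 1.55 × 1.15 = 4.866 ft³/s
w_5 = (12.5 − 6.8)/2 = 2.85 ft; q_5 = 2.87 × 1.43 × 2.85 = 11.70 ft³/s
w_6 = (17.0 − 7.9)/2 = 4.55 ft; q_6 = 2.17 × 1.35 × 4.55 = 13.33 ft³/s
w_7 = (18.1 − 12.5)/2 = 2.8 ft; q_7 = 2.55 × 0.99 × 2.8 = 7.069 ft³/s
w_8 = (18.1 − 17.0)/2 = 0.55 ft; q_8 = 1.46 × 0.51 × 0.55 = 0.4095 ft³/s
Q = Σ qᵢ = 50.99 ft³/s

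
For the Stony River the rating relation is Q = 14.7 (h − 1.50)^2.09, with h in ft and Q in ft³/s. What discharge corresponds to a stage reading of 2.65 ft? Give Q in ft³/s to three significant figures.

19.7 ft³/s

Q = 14.7 × (2.65 − 1.50)^2.09 = 14.7 × 1.15^2.09 = 19.69 ft³/s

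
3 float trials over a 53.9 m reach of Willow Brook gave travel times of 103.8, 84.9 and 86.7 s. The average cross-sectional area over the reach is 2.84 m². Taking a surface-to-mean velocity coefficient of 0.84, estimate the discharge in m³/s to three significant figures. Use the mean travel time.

t̄ = (103.8 + 84.9 + 86.7) / 3 = 91.8 s
v_surface = L / t̄ = 53.9 / 91.8 = 0.5871 m/s
v_mean = 0.84 × 0.5871 = 0.4932 m/s
Q = A × v_mean = 2.84 × 0.4932 = 1.401 m³/s

1.40 m³/s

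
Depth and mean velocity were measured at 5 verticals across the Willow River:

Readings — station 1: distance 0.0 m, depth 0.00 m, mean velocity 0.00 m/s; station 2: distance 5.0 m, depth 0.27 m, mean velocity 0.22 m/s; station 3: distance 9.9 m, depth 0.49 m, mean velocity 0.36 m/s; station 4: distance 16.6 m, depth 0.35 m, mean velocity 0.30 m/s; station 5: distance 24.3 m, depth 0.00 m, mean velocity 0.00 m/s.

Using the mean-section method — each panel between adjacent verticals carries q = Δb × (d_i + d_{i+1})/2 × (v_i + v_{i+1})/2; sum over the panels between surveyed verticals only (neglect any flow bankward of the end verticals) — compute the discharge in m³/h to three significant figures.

Panel 1-2: Δb = 5 m, d̄ = (0.00+0.27)/2 = 0.135, v̄ = (0.00+0.22)/2 = 0.11 → q = 5×0.135×0.11 = 0.07425 m³/s
Panel 2-3: Δb = 4.9 m, d̄ = (0.27+0.49)/2 = 0.38, v̄ = (0.22+0.36)/2 = 0.29 → q = 4.9×0.38×0.29 = 0.5400 m³/s
Panel 3-4: Δb = 6.7 m, d̄ = (0.49+0.35)/2 = 0.42, v̄ = (0.36+0.30)/2 = 0.33 → q = 6.7×0.42×0.33 = 0.9286 m³/s
Panel 4-5: Δb = 7.7 m, d̄ = (0.35+0.00)/2 = 0.175, v̄ = (0.30+0.00)/2 = 0.15 → q = 7.7×0.175×0.15 = 0.2021 m³/s
Q = Σ q = 1.745 m³/s
= 1.745 × 3600 = 6282 m³/h

6280 m³/h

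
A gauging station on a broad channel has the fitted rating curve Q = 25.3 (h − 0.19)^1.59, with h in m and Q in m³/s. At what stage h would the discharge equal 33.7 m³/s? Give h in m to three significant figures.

1.39 m

h − h₀ = (Q/C)^(1/b) = (33.7/25.3)^(1/1.59) = 1.198 m
h = 0.19 + 1.198 = 1.388 m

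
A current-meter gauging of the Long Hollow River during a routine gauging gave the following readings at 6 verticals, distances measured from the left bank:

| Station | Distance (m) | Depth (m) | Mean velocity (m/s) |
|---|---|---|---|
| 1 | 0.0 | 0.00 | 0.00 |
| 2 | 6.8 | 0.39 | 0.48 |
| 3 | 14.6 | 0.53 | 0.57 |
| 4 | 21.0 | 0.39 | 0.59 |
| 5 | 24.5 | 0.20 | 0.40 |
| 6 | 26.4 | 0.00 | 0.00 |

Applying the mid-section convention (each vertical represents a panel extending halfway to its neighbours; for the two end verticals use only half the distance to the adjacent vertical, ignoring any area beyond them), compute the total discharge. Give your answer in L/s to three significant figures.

4870 L/s

w_2 = (14.6 − 0.0)/2 = 7.3 m; q_2 = 0.48 × 0.39 × 7.3 = 1.367 m³/s
w_3 = (21.0 − 6.8)/2 = 7.1 m; q_3 = 0.57 × 0.53 × 7.1 = 2.145 m³/s
w_4 = (24.5 − 14.6)/2 = 4.95 m; q_4 = 0.59 × 0.39 × 4.95 = 1.139 m³/s
w_5 = (26.4 − 21.0)/2 = 2.7 m; q_5 = 0.40 × 0.20 × 2.7 = 0.2160 m³/s
Stations 1, 6 contribute zero (depth or velocity is 0).
Q = Σ qᵢ = 4.866 m³/s
= 4.866 × 1000 = 4866 L/s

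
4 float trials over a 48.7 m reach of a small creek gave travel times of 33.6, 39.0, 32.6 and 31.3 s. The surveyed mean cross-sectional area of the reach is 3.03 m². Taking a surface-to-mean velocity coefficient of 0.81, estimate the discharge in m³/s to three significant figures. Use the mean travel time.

t̄ = (33.6 + 39.0 + 32.6 + 31.3) / 4 = 34.125 s
v_surface = L / t̄ = 48.7 / 34.125 = 1.427 m/s
v_mean = 0.81 × 1.427 = 1.156 m/s
Q = A × v_mean = 3.03 × 1.156 = 3.503 m³/s

3.50 m³/s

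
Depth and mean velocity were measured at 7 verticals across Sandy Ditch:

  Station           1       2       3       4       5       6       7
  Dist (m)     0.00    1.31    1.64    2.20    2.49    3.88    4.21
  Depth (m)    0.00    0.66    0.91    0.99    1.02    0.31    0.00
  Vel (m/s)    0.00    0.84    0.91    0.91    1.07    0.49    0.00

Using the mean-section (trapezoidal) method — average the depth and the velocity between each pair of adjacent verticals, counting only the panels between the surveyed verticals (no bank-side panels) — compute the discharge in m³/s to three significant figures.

Panel 1-2: Δb = 1.31 m, d̄ = (0.00+0.66)/2 = 0.33, v̄ = (0.00+0.84)/2 = 0.42 → q = 1.31×0.33×0.42 = 0.1816 m³/s
Panel 2-3: Δb = 0.33 m, d̄ = (0.66+0.91)/2 = 0.785, v̄ = (0.84+0.91)/2 = 0.875 → q = 0.33×0.785×0.875 = 0.2267 m³/s
Panel 3-4: Δb = 0.56 m, d̄ = (0.91+0.99)/2 = 0.95, v̄ = (0.91+0.91)/2 = 0.91 → q = 0.56×0.95×0.91 = 0.4841 m³/s
Panel 4-5: Δb = 0.29 m, d̄ = (0.99+1.02)/2 = 1.005, v̄ = (0.91+1.07)/2 = 0.99 → q = 0.29×1.005×0.99 = 0.2885 m³/s
Panel 5-6: Δb = 1.39 m, d̄ = (1.02+0.31)/2 = 0.665, v̄ = (1.07+0.49)/2 = 0.78 → q = 1.39×0.665×0.78 = 0.7210 m³/s
Panel 6-7: Δb = 0.33 m, d̄ = (0.31+0.00)/2 = 0.155, v̄ = (0.49+0.00)/2 = 0.245 → q = 0.33×0.155×0.245 = 0.01253 m³/s
Q = Σ q = 1.914 m³/s

1.91 m³/s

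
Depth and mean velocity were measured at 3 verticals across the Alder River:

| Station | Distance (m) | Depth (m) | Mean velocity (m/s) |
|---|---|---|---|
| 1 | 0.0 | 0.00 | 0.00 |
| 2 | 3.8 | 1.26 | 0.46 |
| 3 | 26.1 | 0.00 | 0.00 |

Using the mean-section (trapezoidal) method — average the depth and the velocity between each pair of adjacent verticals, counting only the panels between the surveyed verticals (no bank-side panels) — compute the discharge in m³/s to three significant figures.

Panel 1-2: Δb = 3.8 m, d̄ = (0.00+1.26)/2 = 0.63, v̄ = (0.00+0.46)/2 = 0.23 → q = 3.8×0.63×0.23 = 0.5506 m³/s
Panel 2-3: Δb = 22.3 m, d̄ = (1.26+0.00)/2 = 0.63, v̄ = (0.46+0.00)/2 = 0.23 → q = 22.3×0.63×0.23 = 3.231 m³/s
Q = Σ q = 3.782 m³/s

3.78 m³/s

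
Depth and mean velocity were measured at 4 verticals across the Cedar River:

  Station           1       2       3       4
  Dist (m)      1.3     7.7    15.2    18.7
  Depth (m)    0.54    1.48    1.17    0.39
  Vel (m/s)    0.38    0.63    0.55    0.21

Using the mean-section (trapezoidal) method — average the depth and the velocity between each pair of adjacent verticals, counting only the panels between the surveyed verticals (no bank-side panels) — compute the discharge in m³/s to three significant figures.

10.2 m³/s

Panel 1-2: Δb = 6.4 m, d̄ = (0.54+1.48)/2 = 1.01, v̄ = (0.38+0.63)/2 = 0.505 → q = 6.4×1.01×0.505 = 3.264 m³/s
Panel 2-3: Δb = 7.5 m, d̄ = (1.48+1.17)/2 = 1.325, v̄ = (0.63+0.55)/2 = 0.59 → q = 7.5×1.325×0.59 = 5.863 m³/s
Panel 3-4: Δb = 3.5 m, d̄ = (1.17+0.39)/2 = 0.78, v̄ = (0.55+0.21)/2 = 0.38 → q = 3.5×0.78×0.38 = 1.037 m³/s
Q = Σ q = 10.16 m³/s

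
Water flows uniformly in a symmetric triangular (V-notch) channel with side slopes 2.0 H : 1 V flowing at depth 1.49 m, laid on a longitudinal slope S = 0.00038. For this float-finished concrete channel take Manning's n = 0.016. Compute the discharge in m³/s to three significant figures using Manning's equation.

4.13 m³/s

A = z·y² = 2.0×1.49² = 4.440 m²
P = 2y√(1+z²) = 2×1.49×√(1+2.0²) = 6.663 m
R = A/P = 4.440/6.663 = 0.6663 m
Q = (1/n)·A·R^(2/3)·S^(1/2) = (1/0.016) × 4.440 × 0.6663^(2/3) × 0.00038^(1/2) = 4.127 m³/s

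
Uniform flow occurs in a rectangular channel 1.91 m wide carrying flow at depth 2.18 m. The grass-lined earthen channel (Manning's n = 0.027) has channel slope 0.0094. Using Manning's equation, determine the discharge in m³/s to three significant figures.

A = b·y = 1.91 × 2.18 = 4.164 m²
P = b + 2y = 1.91 + 2×2.18 = 6.270 m
R = A/P = 4.164/6.270 = 0.6641 m
Q = (1/n)·A·R^(2/3)·S^(1/2) = (1/0.027) × 4.164 × 0.6641^(2/3) × 0.0094^(1/2) = 11.38 m³/s

11.4 m³/s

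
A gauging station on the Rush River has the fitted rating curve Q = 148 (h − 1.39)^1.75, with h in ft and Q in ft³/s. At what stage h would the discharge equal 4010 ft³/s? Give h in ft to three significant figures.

7.98 ft

h − h₀ = (Q/C)^(1/b) = (4010/148)^(1/1.75) = 6.589 ft
h = 1.39 + 6.589 = 7.979 ft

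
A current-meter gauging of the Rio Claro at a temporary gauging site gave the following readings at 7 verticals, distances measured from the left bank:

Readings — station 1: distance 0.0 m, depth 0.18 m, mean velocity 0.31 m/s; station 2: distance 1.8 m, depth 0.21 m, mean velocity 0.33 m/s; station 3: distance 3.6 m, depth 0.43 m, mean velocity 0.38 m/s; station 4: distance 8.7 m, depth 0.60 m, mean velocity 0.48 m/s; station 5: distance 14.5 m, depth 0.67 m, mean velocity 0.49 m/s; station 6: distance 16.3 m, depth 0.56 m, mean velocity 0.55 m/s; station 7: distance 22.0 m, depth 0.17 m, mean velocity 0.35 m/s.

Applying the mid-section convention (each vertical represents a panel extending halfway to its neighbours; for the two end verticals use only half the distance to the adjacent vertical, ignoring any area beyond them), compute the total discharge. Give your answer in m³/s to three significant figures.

w_1 = (1.8 − 0.0)/2 = 0.9 m; q_1 = 0.31 × 0.18 × 0.9 = 0.05022 m³/s
w_2 = (3.6 − 0.0)/2 = 1.8 m; q_2 = 0.33 × 0.21 × 1.8 = 0.1247 m³/s
w_3 = (8.7 − 1.8)/2 = 3.45 m; q_3 = 0.38 × 0.43 × 3.45 = 0.5637 m³/s
w_4 = (14.5 − 3.6)/2 = 5.45 m; q_4 = 0.48 × 0.60 × 5.45 = 1.570 m³/s
w_5 = (16.3 − 8.7)/2 = 3.8 m; q_5 = 0.49 × 0.67 × 3.8 = 1.248 m³/s
w_6 = (22.0 − 14.5)/2 = 3.75 m; q_6 = 0.55 × 0.56 × 3.75 = 1.155 m³/s
w_7 = (22.0 − 16.3)/2 = 2.85 m; q_7 = 0.35 × 0.17 × 2.85 = 0.1696 m³/s
Q = Σ qᵢ = 4.880 m³/s

4.88 m³/s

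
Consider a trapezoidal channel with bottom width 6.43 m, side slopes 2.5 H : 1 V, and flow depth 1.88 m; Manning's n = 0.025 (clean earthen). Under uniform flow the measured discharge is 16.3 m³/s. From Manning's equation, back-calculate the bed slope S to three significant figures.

A = (b + z·y)·y = (6.43 + 2.5×1.88)×1.88 = 20.92 m²
P = b + 2y√(1+z²) = 6.43 + 2×1.88×√(1+2.5²) = 16.55 m
R = A/P = 20.92/16.55 = 1.264 m
S = (Q·n / (1·A·R^(2/3)))² = (16.3×0.025 / (1×20.92×1.169))² = 0.0002775

0.000278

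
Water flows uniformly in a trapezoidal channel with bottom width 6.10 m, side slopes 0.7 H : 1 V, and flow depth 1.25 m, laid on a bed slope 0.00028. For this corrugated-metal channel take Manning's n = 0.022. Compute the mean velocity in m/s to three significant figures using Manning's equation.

0.736 m/s

A = (b + z·y)·y = (6.10 + 0.7×1.25)×1.25 = 8.719 m²
P = b + 2y√(1+z²) = 6.10 + 2×1.25×√(1+0.7²) = 9.152 m
R = A/P = 8.719/9.152 = 0.9527 m
Q = (1/n)·A·R^(2/3)·S^(1/2) = (1/0.022) × 8.719 × 0.9527^(2/3) × 0.00028^(1/2) = 6.421 m³/s
V = Q/A = 6.421/8.719 = 0.7364 m/s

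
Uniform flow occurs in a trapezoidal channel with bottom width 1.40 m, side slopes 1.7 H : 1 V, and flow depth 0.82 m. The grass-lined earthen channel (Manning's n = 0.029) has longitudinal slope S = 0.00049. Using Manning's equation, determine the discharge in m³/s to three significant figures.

A = (b + z·y)·y = (1.40 + 1.7×0.82)×0.82 = 2.291 m²
P = b + 2y√(1+z²) = 1.40 + 2×0.82×√(1+1.7²) = 4.635 m
R = A/P = 2.291/4.635 = 0.4943 m
Q = (1/n)·A·R^(2/3)·S^(1/2) = (1/0.029) × 2.291 × 0.4943^(2/3) × 0.00049^(1/2) = 1.093 m³/s

1.09 m³/s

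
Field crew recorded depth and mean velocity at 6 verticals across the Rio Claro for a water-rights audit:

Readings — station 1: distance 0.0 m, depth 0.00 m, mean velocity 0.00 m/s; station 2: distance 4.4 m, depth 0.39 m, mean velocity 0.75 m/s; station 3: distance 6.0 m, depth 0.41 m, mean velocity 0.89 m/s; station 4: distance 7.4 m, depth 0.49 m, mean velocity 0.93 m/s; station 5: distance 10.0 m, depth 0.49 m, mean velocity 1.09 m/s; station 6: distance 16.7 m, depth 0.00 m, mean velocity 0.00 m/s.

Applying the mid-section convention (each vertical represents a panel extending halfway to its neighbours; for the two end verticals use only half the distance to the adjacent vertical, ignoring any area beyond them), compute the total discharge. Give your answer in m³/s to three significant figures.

w_2 = (6.0 − 0.0)/2 = 3 m; q_2 = 0.75 × 0.39 × 3 = 0.8775 m³/s
w_3 = (7.4 − 4.4)/2 = 1.5 m; q_3 = 0.89 × 0.41 × 1.5 = 0.5474 m³/s
w_4 = (10.0 − 6.0)/2 = 2 m; q_4 = 0.93 × 0.49 × 2 = 0.9114 m³/s
w_5 = (16.7 − 7.4)/2 = 4.65 m; q_5 = 1.09 × 0.49 × 4.65 = 2.484 m³/s
Stations 1, 6 contribute zero (depth or velocity is 0).
Q = Σ qᵢ = 4.820 m³/s

4.82 m³/s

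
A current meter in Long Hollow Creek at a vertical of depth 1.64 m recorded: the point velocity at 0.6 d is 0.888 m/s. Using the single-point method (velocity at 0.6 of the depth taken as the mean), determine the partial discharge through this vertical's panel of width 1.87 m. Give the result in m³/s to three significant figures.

2.72 m³/s

v̄ = v₀.₆ = 0.888 m/s
q = v̄ × d × w = 0.8880 × 1.64 × 1.87 = 2.723 m³/s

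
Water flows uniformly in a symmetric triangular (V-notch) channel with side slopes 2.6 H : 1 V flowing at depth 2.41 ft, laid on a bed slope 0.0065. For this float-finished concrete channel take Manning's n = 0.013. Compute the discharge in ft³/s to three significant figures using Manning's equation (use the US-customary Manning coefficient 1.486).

151 ft³/s

A = z·y² = 2.6×2.41² = 15.10 ft²
P = 2y√(1+z²) = 2×2.41×√(1+2.6²) = 13.43 ft
R = A/P = 15.10/13.43 = 1.125 ft
Q = (1.486/n)·A·R^(2/3)·S^(1/2) = (1.486/0.013) × 15.10 × 1.125^(2/3) × 0.0065^(1/2) = 150.5 ft³/s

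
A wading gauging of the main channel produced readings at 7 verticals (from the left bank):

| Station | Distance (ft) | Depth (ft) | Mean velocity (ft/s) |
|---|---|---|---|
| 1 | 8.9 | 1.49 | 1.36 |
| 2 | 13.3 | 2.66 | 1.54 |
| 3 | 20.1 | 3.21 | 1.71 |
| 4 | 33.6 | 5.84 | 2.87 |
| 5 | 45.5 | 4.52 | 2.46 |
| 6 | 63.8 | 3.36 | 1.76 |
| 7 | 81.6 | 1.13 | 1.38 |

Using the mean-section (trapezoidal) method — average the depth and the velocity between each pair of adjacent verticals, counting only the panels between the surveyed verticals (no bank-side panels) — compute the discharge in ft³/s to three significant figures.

Panel 1-2: Δb = 4.4 ft, d̄ = (1.49+2.66)/2 = 2.075, v̄ = (1.36+1.54)/2 = 1.45 → q = 4.4×2.075×1.45 = 13.24 ft³/s
Panel 2-3: Δb = 6.8 ft, d̄ = (2.66+3.21)/2 = 2.935, v̄ = (1.54+1.71)/2 = 1.625 → q = 6.8×2.935×1.625 = 32.43 ft³/s
Panel 3-4: Δb = 13.5 ft, d̄ = (3.21+5.84)/2 = 4.525, v̄ = (1.71+2.87)/2 = 2.29 → q = 13.5×4.525×2.29 = 139.9 ft³/s
Panel 4-5: Δb = 11.9 ft, d̄ = (5.84+4.52)/2 = 5.18, v̄ = (2.87+2.46)/2 = 2.665 → q = 11.9×5.18×2.665 = 164.3 ft³/s
Panel 5-6: Δb = 18.3 ft, d̄ = (4.52+3.36)/2 = 3.94, v̄ = (2.46+1.76)/2 = 2.11 → q = 18.3×3.94×2.11 = 152.1 ft³/s
Panel 6-7: Δb = 17.8 ft, d̄ = (3.36+1.13)/2 = 2.245, v̄ = (1.76+1.38)/2 = 1.57 → q = 17.8×2.245×1.57 = 62.74 ft³/s
Q = Σ q = 564.7 ft³/s

565 ft³/s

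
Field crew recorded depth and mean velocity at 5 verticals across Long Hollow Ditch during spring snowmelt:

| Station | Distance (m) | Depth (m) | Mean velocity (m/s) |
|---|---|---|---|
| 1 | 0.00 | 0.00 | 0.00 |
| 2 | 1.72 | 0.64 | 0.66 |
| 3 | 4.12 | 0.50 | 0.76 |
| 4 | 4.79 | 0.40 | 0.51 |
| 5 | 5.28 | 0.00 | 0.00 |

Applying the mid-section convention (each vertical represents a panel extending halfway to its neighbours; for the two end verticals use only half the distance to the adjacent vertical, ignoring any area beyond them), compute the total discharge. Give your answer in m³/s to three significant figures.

1.57 m³/s

w_2 = (4.12 − 0.00)/2 = 2.06 m; q_2 = 0.66 × 0.64 × 2.06 = 0.8701 m³/s
w_3 = (4.79 − 1.72)/2 = 1.535 m; q_3 = 0.76 × 0.50 × 1.535 = 0.5833 m³/s
w_4 = (5.28 − 4.12)/2 = 0.58 m; q_4 = 0.51 × 0.40 × 0.58 = 0.1183 m³/s
Stations 1, 5 contribute zero (depth or velocity is 0).
Q = Σ qᵢ = 1.572 m³/s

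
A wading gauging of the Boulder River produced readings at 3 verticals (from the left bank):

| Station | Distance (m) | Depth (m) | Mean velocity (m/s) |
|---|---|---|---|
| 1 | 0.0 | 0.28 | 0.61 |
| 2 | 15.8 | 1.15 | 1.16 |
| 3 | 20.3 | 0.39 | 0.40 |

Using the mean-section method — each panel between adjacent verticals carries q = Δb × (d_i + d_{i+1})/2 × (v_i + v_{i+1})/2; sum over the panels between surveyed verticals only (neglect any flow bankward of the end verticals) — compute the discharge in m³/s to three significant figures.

Panel 1-2: Δb = 15.8 m, d̄ = (0.28+1.15)/2 = 0.715, v̄ = (0.61+1.16)/2 = 0.885 → q = 15.8×0.715×0.885 = 9.998 m³/s
Panel 2-3: Δb = 4.5 m, d̄ = (1.15+0.39)/2 = 0.77, v̄ = (1.16+0.40)/2 = 0.78 → q = 4.5×0.77×0.78 = 2.703 m³/s
Q = Σ q = 12.70 m³/s

12.7 m³/s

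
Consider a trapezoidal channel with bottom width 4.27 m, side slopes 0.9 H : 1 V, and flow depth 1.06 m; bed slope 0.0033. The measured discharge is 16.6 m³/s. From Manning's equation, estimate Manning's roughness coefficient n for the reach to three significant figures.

0.0162

A = (b + z·y)·y = (4.27 + 0.9×1.06)×1.06 = 5.537 m²
P = b + 2y√(1+z²) = 4.27 + 2×1.06×√(1+0.9²) = 7.122 m
R = A/P = 5.537/7.122 = 0.7775 m
n = (1/Q)·A·R^(2/3)·S^(1/2) = (1/16.6) × 5.537 × 0.8455 × 0.05745 = 0.01620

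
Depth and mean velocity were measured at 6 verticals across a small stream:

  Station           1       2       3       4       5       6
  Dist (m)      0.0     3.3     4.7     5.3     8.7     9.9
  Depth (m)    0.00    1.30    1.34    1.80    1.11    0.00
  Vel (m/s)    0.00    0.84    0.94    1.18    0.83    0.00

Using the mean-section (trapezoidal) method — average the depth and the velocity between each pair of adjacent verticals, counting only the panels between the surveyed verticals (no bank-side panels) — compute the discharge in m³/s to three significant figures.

Panel 1-2: Δb = 3.3 m, d̄ = (0.00+1.30)/2 = 0.65, v̄ = (0.00+0.84)/2 = 0.42 → q = 3.3×0.65×0.42 = 0.9009 m³/s
Panel 2-3: Δb = 1.4 m, d̄ = (1.30+1.34)/2 = 1.32, v̄ = (0.84+0.94)/2 = 0.89 → q = 1.4×1.32×0.89 = 1.645 m³/s
Panel 3-4: Δb = 0.6 m, d̄ = (1.34+1.80)/2 = 1.57, v̄ = (0.94+1.18)/2 = 1.06 → q = 0.6×1.57×1.06 = 0.9985 m³/s
Panel 4-5: Δb = 3.4 m, d̄ = (1.80+1.11)/2 = 1.455, v̄ = (1.18+0.83)/2 = 1.005 → q = 3.4×1.455×1.005 = 4.972 m³/s
Panel 5-6: Δb = 1.2 m, d̄ = (1.11+0.00)/2 = 0.555, v̄ = (0.83+0.00)/2 = 0.415 → q = 1.2×0.555×0.415 = 0.2764 m³/s
Q = Σ q = 8.792 m³/s

8.79 m³/s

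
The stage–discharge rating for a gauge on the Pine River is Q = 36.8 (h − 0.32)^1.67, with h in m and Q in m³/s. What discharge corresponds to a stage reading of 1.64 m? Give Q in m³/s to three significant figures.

Q = 36.8 × (1.64 − 0.32)^1.67 = 36.8 × 1.32^1.67 = 58.51 m³/s

58.5 m³/s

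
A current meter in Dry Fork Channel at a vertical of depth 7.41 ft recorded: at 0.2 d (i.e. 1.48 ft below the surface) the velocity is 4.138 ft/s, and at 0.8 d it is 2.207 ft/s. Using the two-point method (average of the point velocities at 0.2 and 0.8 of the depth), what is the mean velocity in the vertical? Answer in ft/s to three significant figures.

3.17 ft/s

v̄ = (4.138 + 2.207) / 2 = 3.173 ft/s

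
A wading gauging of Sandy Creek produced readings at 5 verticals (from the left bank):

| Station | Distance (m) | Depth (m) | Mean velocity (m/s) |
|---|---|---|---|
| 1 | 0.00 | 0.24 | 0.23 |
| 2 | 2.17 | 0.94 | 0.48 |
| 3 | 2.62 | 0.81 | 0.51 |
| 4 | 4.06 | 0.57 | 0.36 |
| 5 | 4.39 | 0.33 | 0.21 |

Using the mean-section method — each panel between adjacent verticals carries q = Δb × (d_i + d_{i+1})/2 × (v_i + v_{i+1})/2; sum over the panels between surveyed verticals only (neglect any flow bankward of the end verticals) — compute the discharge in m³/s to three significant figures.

Panel 1-2: Δb = 2.17 m, d̄ = (0.24+0.94)/2 = 0.59, v̄ = (0.23+0.48)/2 = 0.355 → q = 2.17×0.59×0.355 = 0.4545 m³/s
Panel 2-3: Δb = 0.45 m, d̄ = (0.94+0.81)/2 = 0.875, v̄ = (0.48+0.51)/2 = 0.495 → q = 0.45×0.875×0.495 = 0.1949 m³/s
Panel 3-4: Δb = 1.44 m, d̄ = (0.81+0.57)/2 = 0.69, v̄ = (0.51+0.36)/2 = 0.435 → q = 1.44×0.69×0.435 = 0.4322 m³/s
Panel 4-5: Δb = 0.33 m, d̄ = (0.57+0.33)/2 = 0.45, v̄ = (0.36+0.21)/2 = 0.285 → q = 0.33×0.45×0.285 = 0.04232 m³/s
Q = Σ q = 1.124 m³/s

1.12 m³/s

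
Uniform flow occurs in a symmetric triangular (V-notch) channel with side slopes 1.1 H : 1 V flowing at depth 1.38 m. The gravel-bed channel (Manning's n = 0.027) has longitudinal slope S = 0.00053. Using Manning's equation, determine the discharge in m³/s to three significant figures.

1.14 m³/s

A = z·y² = 1.1×1.38² = 2.095 m²
P = 2y√(1+z²) = 2×1.38×√(1+1.1²) = 4.103 m
R = A/P = 2.095/4.103 = 0.5106 m
Q = (1/n)·A·R^(2/3)·S^(1/2) = (1/0.027) × 2.095 × 0.5106^(2/3) × 0.00053^(1/2) = 1.141 m³/s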